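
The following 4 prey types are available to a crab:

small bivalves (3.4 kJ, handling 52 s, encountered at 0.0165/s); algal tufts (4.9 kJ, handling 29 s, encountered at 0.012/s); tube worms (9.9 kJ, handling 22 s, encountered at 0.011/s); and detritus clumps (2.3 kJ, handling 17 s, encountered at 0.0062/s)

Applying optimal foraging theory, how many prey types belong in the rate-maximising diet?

3

E/h in descending order: tube worms 0.45, algal tufts 0.169, detritus clumps 0.135, small bivalves 0.0654 kJ/s. The optimal diet is the largest prefix of this list for which every included type satisfies E_i/h_i > R on the types above it.
Rate on top 1: 0.08768. algal tufts: 0.169 > 0.08768 → include.
Rate on top 2: 0.1055. detritus clumps: 0.135 > 0.1055 → include.
Rate on top 3: 0.1073. small bivalves: 0.0654 < 0.1073 → exclude; stop.
Optimal diet: tube worms, algal tufts, detritus clumps — 3 of 4 types.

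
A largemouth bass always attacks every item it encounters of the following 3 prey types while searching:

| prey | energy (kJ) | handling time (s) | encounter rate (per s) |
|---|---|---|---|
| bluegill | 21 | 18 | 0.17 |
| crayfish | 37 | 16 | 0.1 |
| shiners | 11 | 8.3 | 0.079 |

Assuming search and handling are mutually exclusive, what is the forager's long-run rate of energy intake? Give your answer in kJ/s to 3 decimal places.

R = Σλ_iE_i / (1 + Σλ_ih_i)
Numerator: 0.17×21 + 0.1×37 + 0.079×11 = 8.139
Denominator: 1 + 0.17×18 + 0.1×16 + 0.079×8.3 = 6.316
R = 8.139/6.316 = 1.289 kJ/s

1.289 kJ/s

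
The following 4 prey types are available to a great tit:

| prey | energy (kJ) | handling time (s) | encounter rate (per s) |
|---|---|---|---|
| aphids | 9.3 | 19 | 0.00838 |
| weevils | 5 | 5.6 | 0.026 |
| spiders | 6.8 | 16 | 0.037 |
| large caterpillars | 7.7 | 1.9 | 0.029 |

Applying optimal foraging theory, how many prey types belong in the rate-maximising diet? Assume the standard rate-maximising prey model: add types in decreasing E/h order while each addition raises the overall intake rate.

E/h in descending order: large caterpillars 4.05, weevils 0.893, aphids 0.489, spiders 0.425 kJ/s. The optimal diet is the largest prefix of this list for which every included type satisfies E_i/h_i > R on the types above it.
Rate on top 1: 0.2116. weevils: 0.893 > 0.2116 → include.
Rate on top 2: 0.2942. aphids: 0.489 > 0.2942 → include.
Rate on top 3: 0.3171. spiders: 0.425 > 0.3171 → include.
Optimal diet: large caterpillars, weevils, aphids, spiders — 4 of 4 types.

4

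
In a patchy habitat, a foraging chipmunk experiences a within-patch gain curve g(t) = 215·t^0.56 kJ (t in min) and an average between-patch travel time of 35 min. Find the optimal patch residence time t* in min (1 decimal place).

Optimal t* satisfies g'(t*) = g(t*)/(T + t*).
g'(t) = 0.56·215·t^-0.44. Setting 0.56·215·t^-0.44 = 215·t^0.56/(35+t) gives 0.56(35+t) = t, so 0.44·t = 0.56×35.
t* = 0.56×35/0.44 = 44.55 min.

44.5 min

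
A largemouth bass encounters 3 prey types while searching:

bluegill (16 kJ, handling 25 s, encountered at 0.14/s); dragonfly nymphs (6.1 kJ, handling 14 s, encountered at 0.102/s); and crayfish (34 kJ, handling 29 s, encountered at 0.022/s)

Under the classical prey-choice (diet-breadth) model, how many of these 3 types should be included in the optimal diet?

2

E/h in descending order: crayfish 1.17, bluegill 0.64, dragonfly nymphs 0.436 kJ/s. The optimal diet is the largest prefix of this list for which every included type satisfies E_i/h_i > R on the types above it.
Rate on top 1: 0.4567. bluegill: 0.64 > 0.4567 → include.
Rate on top 2: 0.5815. dragonfly nymphs: 0.436 < 0.5815 → exclude; stop.
Optimal diet: crayfish, bluegill — 2 of 3 types.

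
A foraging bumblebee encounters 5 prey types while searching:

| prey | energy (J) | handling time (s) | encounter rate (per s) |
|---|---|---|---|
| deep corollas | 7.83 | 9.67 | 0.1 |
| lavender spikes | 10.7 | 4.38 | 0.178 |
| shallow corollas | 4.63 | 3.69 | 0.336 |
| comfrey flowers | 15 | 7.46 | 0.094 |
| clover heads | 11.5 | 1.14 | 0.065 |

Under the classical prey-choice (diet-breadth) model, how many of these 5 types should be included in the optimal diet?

Profitabilities (E/h, J/s): clover heads 10.1, lavender spikes 2.44, comfrey flowers 2.01, shallow corollas 1.25, deep corollas 0.81. Add prey in this order while the next type's profitability exceeds the intake rate on those already taken.
Rate on top 1: 0.6959. lavender spikes: 2.44 > 0.6959 → include.
Rate on top 2: 1.431. comfrey flowers: 2.01 > 1.431 → include.
Rate on top 3: 1.59. shallow corollas: 1.25 < 1.59 → exclude; stop.
Optimal diet: clover heads, lavender spikes, comfrey flowers — 3 of 5 types.

3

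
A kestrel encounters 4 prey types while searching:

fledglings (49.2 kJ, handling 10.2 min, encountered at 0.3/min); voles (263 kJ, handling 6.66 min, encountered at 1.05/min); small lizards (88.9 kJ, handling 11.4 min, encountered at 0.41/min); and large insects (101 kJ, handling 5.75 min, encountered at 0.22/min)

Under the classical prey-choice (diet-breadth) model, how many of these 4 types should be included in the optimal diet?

1

Rank by E/h (kJ/min): voles 39.5, large insects 17.6, small lizards 7.8, fledglings 4.82. Include each in turn until the next type's E/h falls below the running intake rate.
Rate on top 1: 34.55. large insects: 17.6 < 34.55 → exclude; stop.
Optimal diet: voles — 1 of 4 types.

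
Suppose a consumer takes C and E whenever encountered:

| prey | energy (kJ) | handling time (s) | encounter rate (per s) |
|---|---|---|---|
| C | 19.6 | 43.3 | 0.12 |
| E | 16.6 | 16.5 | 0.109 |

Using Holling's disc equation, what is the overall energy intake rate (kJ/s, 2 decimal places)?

R = (0.12×19.6 + 0.109×16.6) / (1 + 0.12×43.3 + 0.109×16.5) = 4.161/7.994 = 0.5205 kJ/s.

0.52 kJ/s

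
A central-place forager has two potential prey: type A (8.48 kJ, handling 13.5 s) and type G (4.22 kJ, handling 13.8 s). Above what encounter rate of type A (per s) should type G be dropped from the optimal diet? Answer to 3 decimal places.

0.070 per s

The zero-one rule: include type G iff E₂/h₂ > λE₁/(1+λh₁). Equality gives the switch point.
λE₁h₂ = E₂ + λE₂h₁ ⇒ λ = E₂/(E₁h₂ − E₂h₁) = 4.22/(117 − 56.97) = 0.07027 per s.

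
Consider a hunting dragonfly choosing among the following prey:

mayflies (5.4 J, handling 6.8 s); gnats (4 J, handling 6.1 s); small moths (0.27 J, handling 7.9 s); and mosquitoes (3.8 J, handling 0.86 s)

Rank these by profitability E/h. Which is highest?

mosquitoes

In descending order of E/h:
mosquitoes: 3.8/0.86 = 4.42 J/s
mayflies: 5.4/6.8 = 0.794 J/s
gnats: 4/6.1 = 0.656 J/s
small moths: 0.27/7.9 = 0.0342 J/s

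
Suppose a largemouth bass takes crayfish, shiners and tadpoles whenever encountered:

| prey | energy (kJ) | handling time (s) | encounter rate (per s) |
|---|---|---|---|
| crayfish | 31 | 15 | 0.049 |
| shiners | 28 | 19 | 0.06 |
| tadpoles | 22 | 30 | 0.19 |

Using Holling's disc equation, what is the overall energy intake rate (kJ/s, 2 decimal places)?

Energy encountered per unit search time: 0.049×31 + 0.06×28 + 0.19×22 = 7.379 kJ/s.
Handling time per unit search time: 0.049×15 + 0.06×19 + 0.19×30 = 7.575.
Rate = 7.379/(1 + 7.575) = 0.8605 kJ/s.

0.86 kJ/s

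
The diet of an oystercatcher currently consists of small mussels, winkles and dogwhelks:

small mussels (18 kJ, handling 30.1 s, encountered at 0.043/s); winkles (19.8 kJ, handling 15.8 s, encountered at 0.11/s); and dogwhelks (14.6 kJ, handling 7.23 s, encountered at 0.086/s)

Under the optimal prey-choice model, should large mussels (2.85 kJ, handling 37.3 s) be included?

Intake rate on the current diet: R = (0.043×18 + 0.11×19.8 + 0.086×14.6) / (1 + 0.043×30.1 + 0.11×15.8 + 0.086×7.23) = 4.208/4.654 = 0.9041 kJ/s.
Profitability of large mussels: 2.85/37.3 = 0.07641 kJ/s.
0.07641 < 0.9041, so adding large mussels would lower the average — exclude it.

No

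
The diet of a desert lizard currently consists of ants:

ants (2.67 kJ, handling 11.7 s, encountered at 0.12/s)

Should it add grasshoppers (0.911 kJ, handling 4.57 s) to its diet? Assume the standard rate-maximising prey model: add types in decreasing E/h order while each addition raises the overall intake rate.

Yes

Current rate: (0.12×2.67)/(1 + 0.12×11.7) = 0.1333 kJ/s.
grasshoppers: E/h = 0.911/4.57 = 0.1993 kJ/s.
Since 0.1993 > R, including grasshoppers increases the long-run rate.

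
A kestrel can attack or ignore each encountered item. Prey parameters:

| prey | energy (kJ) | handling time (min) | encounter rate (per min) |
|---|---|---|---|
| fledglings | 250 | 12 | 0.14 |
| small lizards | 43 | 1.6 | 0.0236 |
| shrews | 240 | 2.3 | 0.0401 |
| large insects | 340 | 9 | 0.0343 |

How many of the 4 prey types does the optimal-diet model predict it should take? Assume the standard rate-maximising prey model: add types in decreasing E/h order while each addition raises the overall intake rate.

Rank by E/h (kJ/min): shrews 104, large insects 37.8, small lizards 26.9, fledglings 20.8. Include each in turn until the next type's E/h falls below the running intake rate.
Rate on top 1: 8.811. large insects: 37.8 > 8.811 → include.
Rate on top 2: 15.19. small lizards: 26.9 > 15.19 → include.
Rate on top 3: 15.5. fledglings: 20.8 > 15.5 → include.
Optimal diet: shrews, large insects, small lizards, fledglings — 4 of 4 types.

4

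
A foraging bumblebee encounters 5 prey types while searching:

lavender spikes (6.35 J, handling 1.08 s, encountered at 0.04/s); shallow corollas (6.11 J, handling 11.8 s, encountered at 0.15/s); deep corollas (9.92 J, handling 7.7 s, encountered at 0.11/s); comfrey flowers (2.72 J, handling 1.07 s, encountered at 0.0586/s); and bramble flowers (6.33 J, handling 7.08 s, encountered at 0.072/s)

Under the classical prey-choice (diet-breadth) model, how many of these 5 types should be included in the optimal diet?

4

Rank by E/h (J/s): lavender spikes 5.88, comfrey flowers 2.54, deep corollas 1.29, bramble flowers 0.894, shallow corollas 0.518. Include each in turn until the next type's E/h falls below the running intake rate.
Rate on top 1: 0.2435. comfrey flowers: 2.54 > 0.2435 → include.
Rate on top 2: 0.3738. deep corollas: 1.29 > 0.3738 → include.
Rate on top 3: 0.7704. bramble flowers: 0.894 > 0.7704 → include.
Rate on top 4: 0.796. shallow corollas: 0.518 < 0.796 → exclude; stop.
Optimal diet: lavender spikes, comfrey flowers, deep corollas, bramble flowers — 4 of 5 types.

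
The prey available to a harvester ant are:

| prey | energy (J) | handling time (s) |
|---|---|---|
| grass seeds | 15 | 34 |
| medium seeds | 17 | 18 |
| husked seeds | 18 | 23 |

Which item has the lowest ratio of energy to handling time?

Profitability E/h (J/s): grass seeds = 15/34 = 0.441, medium seeds = 17/18 = 0.944, husked seeds = 18/23 = 0.783.
Ranked: medium seeds > husked seeds > grass seeds.

grass seeds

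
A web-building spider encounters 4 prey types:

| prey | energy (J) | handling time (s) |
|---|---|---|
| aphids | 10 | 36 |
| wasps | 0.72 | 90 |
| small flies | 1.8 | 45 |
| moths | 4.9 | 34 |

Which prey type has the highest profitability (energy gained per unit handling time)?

In descending order of E/h:
aphids: 10/36 = 0.278 J/s
moths: 4.9/34 = 0.144 J/s
small flies: 1.8/45 = 0.04 J/s
wasps: 0.72/90 = 0.008 J/s

aphids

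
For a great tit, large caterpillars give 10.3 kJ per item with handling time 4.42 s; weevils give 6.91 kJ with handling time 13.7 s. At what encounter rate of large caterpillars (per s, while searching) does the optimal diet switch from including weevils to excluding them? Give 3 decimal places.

At the threshold, the rate on large caterpillars alone equals the profitability of weevils: λ·10.3/(1 + λ·4.42) = 6.91/13.7 = 0.5044.
Rearranging, λ(10.3 − 0.5044×4.42) = 0.5044, so λ = 0.5044/8.071 = 0.0625 per s.

0.062 per s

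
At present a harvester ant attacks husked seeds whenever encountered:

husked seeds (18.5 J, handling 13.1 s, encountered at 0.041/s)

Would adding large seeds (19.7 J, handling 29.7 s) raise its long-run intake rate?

Yes

Current rate: (0.041×18.5)/(1 + 0.041×13.1) = 0.4935 J/s.
Profitability of large seeds: 19.7/29.7 = 0.6633 J/s.
Since 0.6633 > R, including large seeds increases the long-run rate.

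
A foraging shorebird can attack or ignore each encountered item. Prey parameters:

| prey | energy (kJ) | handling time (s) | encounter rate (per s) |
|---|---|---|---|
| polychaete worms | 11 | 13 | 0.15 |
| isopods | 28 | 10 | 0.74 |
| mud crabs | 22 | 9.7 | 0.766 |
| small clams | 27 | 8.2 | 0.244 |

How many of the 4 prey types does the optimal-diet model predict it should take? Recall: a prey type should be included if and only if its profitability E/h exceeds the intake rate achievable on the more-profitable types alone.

E/h in descending order: small clams 3.29, isopods 2.8, mud crabs 2.27, polychaete worms 0.846 kJ/s. The optimal diet is the largest prefix of this list for which every included type satisfies E_i/h_i > R on the types above it.
Rate on top 1: 2.195. isopods: 2.8 > 2.195 → include.
Rate on top 2: 2.626. mud crabs: 2.27 < 2.626 → exclude; stop.
Optimal diet: small clams, isopods — 2 of 4 types.

2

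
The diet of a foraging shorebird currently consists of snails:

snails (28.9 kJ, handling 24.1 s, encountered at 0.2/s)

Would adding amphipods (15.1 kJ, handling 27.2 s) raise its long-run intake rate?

No

Intake rate on the current diet: R = (0.2×28.9) / (1 + 0.2×24.1) = 5.78/5.82 = 0.9931 kJ/s.
Profitability of amphipods: 15.1/27.2 = 0.5551 kJ/s.
Since 0.5551 < R, time spent handling amphipods is better spent searching.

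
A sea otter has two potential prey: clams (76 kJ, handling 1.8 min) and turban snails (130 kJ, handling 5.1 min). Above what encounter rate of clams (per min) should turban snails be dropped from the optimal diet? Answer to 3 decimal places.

0.846 per min

The zero-one rule: include turban snails iff E₂/h₂ > λE₁/(1+λh₁). Equality gives the switch point.
λE₁h₂ = E₂ + λE₂h₁ ⇒ λ = E₂/(E₁h₂ − E₂h₁) = 130/(387.6 − 234) = 0.8464 per min.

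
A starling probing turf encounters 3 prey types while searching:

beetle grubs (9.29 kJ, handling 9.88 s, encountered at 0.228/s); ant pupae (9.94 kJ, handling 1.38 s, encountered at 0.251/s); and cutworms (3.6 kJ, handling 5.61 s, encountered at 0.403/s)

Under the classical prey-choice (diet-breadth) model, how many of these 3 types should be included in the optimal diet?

E/h in descending order: ant pupae 7.2, beetle grubs 0.94, cutworms 0.642 kJ/s. The optimal diet is the largest prefix of this list for which every included type satisfies E_i/h_i > R on the types above it.
Rate on top 1: 1.853. beetle grubs: 0.94 < 1.853 → exclude; stop.
Optimal diet: ant pupae — 1 of 3 types.

1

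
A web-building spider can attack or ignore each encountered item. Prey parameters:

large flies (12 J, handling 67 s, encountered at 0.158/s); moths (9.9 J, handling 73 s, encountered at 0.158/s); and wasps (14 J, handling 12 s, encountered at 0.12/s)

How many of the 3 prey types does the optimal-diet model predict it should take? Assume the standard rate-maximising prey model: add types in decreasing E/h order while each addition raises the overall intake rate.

1

E/h in descending order: wasps 1.17, large flies 0.179, moths 0.136 J/s. The optimal diet is the largest prefix of this list for which every included type satisfies E_i/h_i > R on the types above it.
Rate on top 1: 0.6885. large flies: 0.179 < 0.6885 → exclude; stop.
Optimal diet: wasps — 1 of 3 types.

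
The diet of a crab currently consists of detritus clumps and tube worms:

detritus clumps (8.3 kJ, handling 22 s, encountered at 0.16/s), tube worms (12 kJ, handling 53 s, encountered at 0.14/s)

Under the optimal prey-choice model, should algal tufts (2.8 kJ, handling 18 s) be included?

No

On detritus clumps and tube worms alone, R = ΣλE/(1+Σλh) = 3.008/11.94 = 0.2519 kJ/s.
algal tufts: E/h = 2.8/18 = 0.1556 kJ/s.
0.1556 < 0.2519, so adding algal tufts would lower the average — exclude it.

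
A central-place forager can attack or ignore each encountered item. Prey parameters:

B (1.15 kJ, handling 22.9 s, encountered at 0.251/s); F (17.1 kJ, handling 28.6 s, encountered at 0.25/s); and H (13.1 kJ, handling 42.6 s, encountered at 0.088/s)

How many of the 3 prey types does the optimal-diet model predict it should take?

1

Profitabilities (E/h, kJ/s): F 0.598, H 0.308, B 0.0502. Add prey in this order while the next type's profitability exceeds the intake rate on those already taken.
Rate on top 1: 0.5245. H: 0.308 < 0.5245 → exclude; stop.
Optimal diet: F — 1 of 3 types.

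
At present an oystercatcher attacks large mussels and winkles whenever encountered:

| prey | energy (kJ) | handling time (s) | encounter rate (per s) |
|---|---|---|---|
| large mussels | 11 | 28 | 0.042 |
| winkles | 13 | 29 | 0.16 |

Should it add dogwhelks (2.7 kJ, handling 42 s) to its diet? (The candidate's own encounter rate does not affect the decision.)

On large mussels and winkles alone, R = ΣλE/(1+Σλh) = 2.542/6.816 = 0.3729 kJ/s.
Profitability of dogwhelks: 2.7/42 = 0.06429 kJ/s.
Since 0.06429 < R, time spent handling dogwhelks is better spent searching.

No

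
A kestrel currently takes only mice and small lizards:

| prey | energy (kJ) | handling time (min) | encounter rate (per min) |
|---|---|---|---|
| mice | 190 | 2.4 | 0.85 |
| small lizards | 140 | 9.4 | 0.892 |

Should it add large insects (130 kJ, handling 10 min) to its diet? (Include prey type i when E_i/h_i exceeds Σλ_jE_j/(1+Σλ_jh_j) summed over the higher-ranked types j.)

Intake rate on the current diet: R = (0.85×190 + 0.892×140) / (1 + 0.85×2.4 + 0.892×9.4) = 286.4/11.42 = 25.07 kJ/min.
large insects: E/h = 130/10 = 13 kJ/min.
Since 13 < R, time spent handling large insects is better spent searching.

No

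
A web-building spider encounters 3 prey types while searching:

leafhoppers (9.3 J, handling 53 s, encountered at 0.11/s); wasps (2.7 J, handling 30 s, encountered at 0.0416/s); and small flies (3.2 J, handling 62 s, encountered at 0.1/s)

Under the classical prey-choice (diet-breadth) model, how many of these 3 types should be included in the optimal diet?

Rank by E/h (J/s): leafhoppers 0.175, wasps 0.09, small flies 0.0516. Include each in turn until the next type's E/h falls below the running intake rate.
Rate on top 1: 0.1498. wasps: 0.09 < 0.1498 → exclude; stop.
Optimal diet: leafhoppers — 1 of 3 types.

1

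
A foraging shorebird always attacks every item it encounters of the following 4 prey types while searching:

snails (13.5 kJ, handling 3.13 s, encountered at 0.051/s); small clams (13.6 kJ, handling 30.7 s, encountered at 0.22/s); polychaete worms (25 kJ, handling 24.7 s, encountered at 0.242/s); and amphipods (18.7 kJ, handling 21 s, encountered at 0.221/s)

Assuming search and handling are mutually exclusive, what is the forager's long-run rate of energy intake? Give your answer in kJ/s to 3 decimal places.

Energy encountered per unit search time: 0.051×13.5 + 0.22×13.6 + 0.242×25 + 0.221×18.7 = 13.86 kJ/s.
Handling time per unit search time: 0.051×3.13 + 0.22×30.7 + 0.242×24.7 + 0.221×21 = 17.53.
Rate = 13.86/(1 + 17.53) = 0.7481 kJ/s.

0.748 kJ/s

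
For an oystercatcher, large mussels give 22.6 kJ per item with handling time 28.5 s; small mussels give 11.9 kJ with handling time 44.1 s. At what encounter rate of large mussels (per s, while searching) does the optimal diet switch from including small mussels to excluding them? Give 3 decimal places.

0.018 per s

Drop small mussels once their profitability E₂/h₂ falls below the rate achievable on large mussels alone: E₂/h₂ = λE₁/(1 + λh₁).
Solve for λ: λE₁h₂ = E₂(1 + λh₁) → λ(E₁h₂ − E₂h₁) = E₂ → λ = E₂/(E₁h₂ − E₂h₁).
λ = 11.9/(22.6×44.1 − 11.9×28.5) = 11.9/657.5 = 0.0181 per s.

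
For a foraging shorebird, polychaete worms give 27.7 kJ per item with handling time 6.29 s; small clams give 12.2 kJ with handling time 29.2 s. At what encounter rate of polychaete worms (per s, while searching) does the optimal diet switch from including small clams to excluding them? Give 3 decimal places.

0.017 per s

The zero-one rule: include small clams iff E₂/h₂ > λE₁/(1+λh₁). Equality gives the switch point.
λE₁h₂ = E₂ + λE₂h₁ ⇒ λ = E₂/(E₁h₂ − E₂h₁) = 12.2/(808.8 − 76.74) = 0.01666 per s.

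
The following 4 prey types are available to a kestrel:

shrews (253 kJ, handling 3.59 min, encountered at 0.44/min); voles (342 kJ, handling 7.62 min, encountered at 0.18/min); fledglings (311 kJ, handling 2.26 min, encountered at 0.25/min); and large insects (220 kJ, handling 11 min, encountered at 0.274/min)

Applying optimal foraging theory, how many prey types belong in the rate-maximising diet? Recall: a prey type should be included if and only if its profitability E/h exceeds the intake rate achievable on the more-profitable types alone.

Profitabilities (E/h, kJ/min): fledglings 138, shrews 70.5, voles 44.9, large insects 20. Add prey in this order while the next type's profitability exceeds the intake rate on those already taken.
Rate on top 1: 49.68. shrews: 70.5 > 49.68 → include.
Rate on top 2: 60.13. voles: 44.9 < 60.13 → exclude; stop.
Optimal diet: fledglings, shrews — 2 of 4 types.

2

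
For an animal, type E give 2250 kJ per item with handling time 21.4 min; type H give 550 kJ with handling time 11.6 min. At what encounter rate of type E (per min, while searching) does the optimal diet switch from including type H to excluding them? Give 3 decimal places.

At the threshold, the rate on type E alone equals the profitability of type H: λ·2250/(1 + λ·21.4) = 550/11.6 = 47.41.
Rearranging, λ(2250 − 47.41×21.4) = 47.41, so λ = 47.41/1235 = 0.03838 per min.

0.038 per min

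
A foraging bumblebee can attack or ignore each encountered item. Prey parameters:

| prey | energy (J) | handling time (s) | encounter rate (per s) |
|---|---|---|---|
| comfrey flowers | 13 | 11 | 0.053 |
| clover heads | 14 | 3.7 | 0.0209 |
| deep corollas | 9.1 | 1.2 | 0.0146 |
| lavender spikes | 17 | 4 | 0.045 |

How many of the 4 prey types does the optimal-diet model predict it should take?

4

Profitabilities (E/h, J/s): deep corollas 7.58, lavender spikes 4.25, clover heads 3.78, comfrey flowers 1.18. Add prey in this order while the next type's profitability exceeds the intake rate on those already taken.
Rate on top 1: 0.1306. lavender spikes: 4.25 > 0.1306 → include.
Rate on top 2: 0.7498. clover heads: 3.78 > 0.7498 → include.
Rate on top 3: 0.9338. comfrey flowers: 1.18 > 0.9338 → include.
Optimal diet: deep corollas, lavender spikes, clover heads, comfrey flowers — 4 of 4 types.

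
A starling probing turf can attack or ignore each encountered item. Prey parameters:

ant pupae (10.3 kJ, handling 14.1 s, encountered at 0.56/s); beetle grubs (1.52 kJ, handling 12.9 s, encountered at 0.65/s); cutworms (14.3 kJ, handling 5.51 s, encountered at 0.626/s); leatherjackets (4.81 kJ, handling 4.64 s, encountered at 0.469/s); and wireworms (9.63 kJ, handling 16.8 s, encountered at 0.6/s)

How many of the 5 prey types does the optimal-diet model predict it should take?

1

Profitabilities (E/h, kJ/s): cutworms 2.6, leatherjackets 1.04, ant pupae 0.73, wireworms 0.573, beetle grubs 0.118. Add prey in this order while the next type's profitability exceeds the intake rate on those already taken.
Rate on top 1: 2.012. leatherjackets: 1.04 < 2.012 → exclude; stop.
Optimal diet: cutworms — 1 of 5 types.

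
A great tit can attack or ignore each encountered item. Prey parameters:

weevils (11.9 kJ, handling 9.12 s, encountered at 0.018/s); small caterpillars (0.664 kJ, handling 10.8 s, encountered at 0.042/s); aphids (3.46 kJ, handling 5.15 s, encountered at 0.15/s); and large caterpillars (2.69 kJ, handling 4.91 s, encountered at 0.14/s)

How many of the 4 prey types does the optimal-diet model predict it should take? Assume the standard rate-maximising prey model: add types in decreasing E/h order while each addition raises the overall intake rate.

E/h in descending order: weevils 1.3, aphids 0.672, large caterpillars 0.548, small caterpillars 0.0615 kJ/s. The optimal diet is the largest prefix of this list for which every included type satisfies E_i/h_i > R on the types above it.
Rate on top 1: 0.184. aphids: 0.672 > 0.184 → include.
Rate on top 2: 0.3786. large caterpillars: 0.548 > 0.3786 → include.
Rate on top 3: 0.4229. small caterpillars: 0.0615 < 0.4229 → exclude; stop.
Optimal diet: weevils, aphids, large caterpillars — 3 of 4 types.

3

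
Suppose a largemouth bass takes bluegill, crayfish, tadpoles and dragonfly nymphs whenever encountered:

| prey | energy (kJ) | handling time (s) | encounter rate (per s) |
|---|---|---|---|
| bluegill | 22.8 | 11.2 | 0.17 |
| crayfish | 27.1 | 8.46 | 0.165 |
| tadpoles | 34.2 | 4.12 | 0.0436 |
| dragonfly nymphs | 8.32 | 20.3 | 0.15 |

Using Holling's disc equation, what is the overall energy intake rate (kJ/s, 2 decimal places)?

R = (0.17×22.8 + 0.165×27.1 + 0.0436×34.2 + 0.15×8.32) / (1 + 0.17×11.2 + 0.165×8.46 + 0.0436×4.12 + 0.15×20.3) = 11.09/7.525 = 1.473 kJ/s.

1.47 kJ/s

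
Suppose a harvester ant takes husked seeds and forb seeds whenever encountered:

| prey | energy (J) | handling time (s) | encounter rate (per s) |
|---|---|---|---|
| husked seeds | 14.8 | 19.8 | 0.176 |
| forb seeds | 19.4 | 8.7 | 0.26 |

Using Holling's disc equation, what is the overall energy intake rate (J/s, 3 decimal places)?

1.134 J/s

R = (0.176×14.8 + 0.26×19.4) / (1 + 0.176×19.8 + 0.26×8.7) = 7.649/6.747 = 1.134 J/s.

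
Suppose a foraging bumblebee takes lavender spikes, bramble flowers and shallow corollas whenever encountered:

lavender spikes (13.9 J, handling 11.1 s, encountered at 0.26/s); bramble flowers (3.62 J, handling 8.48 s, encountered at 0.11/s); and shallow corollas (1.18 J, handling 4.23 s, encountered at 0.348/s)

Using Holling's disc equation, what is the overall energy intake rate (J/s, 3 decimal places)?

0.703 J/s

R = (0.26×13.9 + 0.11×3.62 + 0.348×1.18) / (1 + 0.26×11.1 + 0.11×8.48 + 0.348×4.23) = 4.423/6.291 = 0.7031 J/s.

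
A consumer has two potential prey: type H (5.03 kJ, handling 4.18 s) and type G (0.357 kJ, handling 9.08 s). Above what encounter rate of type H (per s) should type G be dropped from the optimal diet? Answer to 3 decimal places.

0.008 per s

The zero-one rule: include type G iff E₂/h₂ > λE₁/(1+λh₁). Equality gives the switch point.
λE₁h₂ = E₂ + λE₂h₁ ⇒ λ = E₂/(E₁h₂ − E₂h₁) = 0.357/(45.67 − 1.492) = 0.008081 per s.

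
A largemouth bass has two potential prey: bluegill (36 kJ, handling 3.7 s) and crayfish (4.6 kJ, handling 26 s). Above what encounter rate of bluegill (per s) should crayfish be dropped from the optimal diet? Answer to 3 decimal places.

The zero-one rule: include crayfish iff E₂/h₂ > λE₁/(1+λh₁). Equality gives the switch point.
λE₁h₂ = E₂ + λE₂h₁ ⇒ λ = E₂/(E₁h₂ − E₂h₁) = 4.6/(936 − 17.02) = 0.005006 per s.

0.005 per s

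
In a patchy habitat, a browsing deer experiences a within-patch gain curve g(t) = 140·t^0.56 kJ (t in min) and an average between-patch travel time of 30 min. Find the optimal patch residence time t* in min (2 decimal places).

By the marginal value theorem, leave when the instantaneous gain rate g'(t) equals the habitat-wide average g(t)/(T + t).
g'(t) = 0.56·140·t^-0.44. Setting 0.56·140·t^-0.44 = 140·t^0.56/(30+t) gives 0.56(30+t) = t, so 0.44·t = 0.56×30.
t* = 0.56×30/0.44 = 38.18 min.

38.18 min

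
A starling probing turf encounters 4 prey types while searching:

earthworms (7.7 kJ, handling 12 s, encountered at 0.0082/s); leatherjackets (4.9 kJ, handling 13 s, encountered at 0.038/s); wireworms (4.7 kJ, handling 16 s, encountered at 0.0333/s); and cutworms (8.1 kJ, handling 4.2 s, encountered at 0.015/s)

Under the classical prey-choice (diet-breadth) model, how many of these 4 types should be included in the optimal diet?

4

Rank by E/h (kJ/s): cutworms 1.93, earthworms 0.642, leatherjackets 0.377, wireworms 0.294. Include each in turn until the next type's E/h falls below the running intake rate.
Rate on top 1: 0.1143. earthworms: 0.642 > 0.1143 → include.
Rate on top 2: 0.159. leatherjackets: 0.377 > 0.159 → include.
Rate on top 3: 0.224. wireworms: 0.294 > 0.224 → include.
Optimal diet: cutworms, earthworms, leatherjackets, wireworms — 4 of 4 types.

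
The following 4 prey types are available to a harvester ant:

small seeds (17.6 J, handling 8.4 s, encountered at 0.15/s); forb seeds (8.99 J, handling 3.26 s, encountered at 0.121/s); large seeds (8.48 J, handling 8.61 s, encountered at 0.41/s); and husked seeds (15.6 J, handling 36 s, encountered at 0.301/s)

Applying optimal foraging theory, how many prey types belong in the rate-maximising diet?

2

E/h in descending order: forb seeds 2.76, small seeds 2.1, large seeds 0.985, husked seeds 0.433 J/s. The optimal diet is the largest prefix of this list for which every included type satisfies E_i/h_i > R on the types above it.
Rate on top 1: 0.7801. small seeds: 2.1 > 0.7801 → include.
Rate on top 2: 1.404. large seeds: 0.985 < 1.404 → exclude; stop.
Optimal diet: forb seeds, small seeds — 2 of 4 types.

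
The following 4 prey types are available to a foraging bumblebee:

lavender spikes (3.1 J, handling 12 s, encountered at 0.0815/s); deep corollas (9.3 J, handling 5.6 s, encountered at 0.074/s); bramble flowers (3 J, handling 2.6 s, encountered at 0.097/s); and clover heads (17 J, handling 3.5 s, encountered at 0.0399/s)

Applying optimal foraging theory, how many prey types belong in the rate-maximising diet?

3

Rank by E/h (J/s): clover heads 4.86, deep corollas 1.66, bramble flowers 1.15, lavender spikes 0.258. Include each in turn until the next type's E/h falls below the running intake rate.
Rate on top 1: 0.5952. deep corollas: 1.66 > 0.5952 → include.
Rate on top 2: 0.8793. bramble flowers: 1.15 > 0.8793 → include.
Rate on top 3: 0.9176. lavender spikes: 0.258 < 0.9176 → exclude; stop.
Optimal diet: clover heads, deep corollas, bramble flowers — 3 of 4 types.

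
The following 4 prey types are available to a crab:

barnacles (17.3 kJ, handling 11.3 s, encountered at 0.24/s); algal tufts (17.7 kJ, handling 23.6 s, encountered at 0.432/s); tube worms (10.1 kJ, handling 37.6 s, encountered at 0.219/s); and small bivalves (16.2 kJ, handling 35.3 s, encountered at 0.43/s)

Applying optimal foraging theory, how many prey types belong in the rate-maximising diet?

1

E/h in descending order: barnacles 1.53, algal tufts 0.75, small bivalves 0.459, tube worms 0.269 kJ/s. The optimal diet is the largest prefix of this list for which every included type satisfies E_i/h_i > R on the types above it.
Rate on top 1: 1.119. algal tufts: 0.75 < 1.119 → exclude; stop.
Optimal diet: barnacles — 1 of 4 types.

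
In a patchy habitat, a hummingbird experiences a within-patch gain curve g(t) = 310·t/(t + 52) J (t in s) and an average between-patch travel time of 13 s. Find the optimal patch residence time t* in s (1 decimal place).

Maximise g(t)/(T+t): set derivative to zero → g'(t)(T+t) = g(t).
g'(t) = 310·52/(t + 52)². Setting 310·52/(t+52)² = 310t/[(t+52)(13+t)] gives 52(13+t) = t(t+52), so t² = 52×13 = 676.
t* = √676 = 26 s.

26.0 s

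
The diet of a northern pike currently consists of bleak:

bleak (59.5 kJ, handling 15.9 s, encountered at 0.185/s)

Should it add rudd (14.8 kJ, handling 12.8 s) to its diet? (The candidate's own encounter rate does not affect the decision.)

No

Intake rate on the current diet: R = (0.185×59.5) / (1 + 0.185×15.9) = 11.01/3.942 = 2.793 kJ/s.
rudd: E/h = 14.8/12.8 = 1.156 kJ/s.
1.156 < 2.793, so adding rudd would lower the average — exclude it.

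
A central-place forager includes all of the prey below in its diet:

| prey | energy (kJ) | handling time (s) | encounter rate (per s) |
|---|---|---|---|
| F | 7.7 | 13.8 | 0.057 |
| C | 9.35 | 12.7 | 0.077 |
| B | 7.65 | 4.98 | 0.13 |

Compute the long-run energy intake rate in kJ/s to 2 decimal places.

R = (0.057×7.7 + 0.077×9.35 + 0.13×7.65) / (1 + 0.057×13.8 + 0.077×12.7 + 0.13×4.98) = 2.153/3.412 = 0.6311 kJ/s.

0.63 kJ/s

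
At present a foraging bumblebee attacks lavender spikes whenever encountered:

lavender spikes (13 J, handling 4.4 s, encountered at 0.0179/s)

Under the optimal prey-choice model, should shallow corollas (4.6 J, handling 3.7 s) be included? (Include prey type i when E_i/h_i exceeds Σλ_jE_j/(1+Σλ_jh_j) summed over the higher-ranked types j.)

Current rate: (0.0179×13)/(1 + 0.0179×4.4) = 0.2157 J/s.
shallow corollas: E/h = 4.6/3.7 = 1.243 J/s.
Since 1.243 > R, including shallow corollas increases the long-run rate.

Yes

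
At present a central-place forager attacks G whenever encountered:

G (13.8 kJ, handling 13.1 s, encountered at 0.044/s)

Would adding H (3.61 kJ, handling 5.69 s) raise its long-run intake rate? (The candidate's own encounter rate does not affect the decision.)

Yes

On G alone, R = ΣλE/(1+Σλh) = 0.6072/1.576 = 0.3852 kJ/s.
H: E/h = 3.61/5.69 = 0.6344 kJ/s.
0.6344 > 0.3852, so adding H raises the average — include it.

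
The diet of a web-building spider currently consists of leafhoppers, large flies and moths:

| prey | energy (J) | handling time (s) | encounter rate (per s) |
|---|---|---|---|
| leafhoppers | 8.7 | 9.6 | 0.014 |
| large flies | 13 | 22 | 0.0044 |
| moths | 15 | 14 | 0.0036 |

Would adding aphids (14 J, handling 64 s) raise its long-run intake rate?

Current rate: (0.014×8.7 + 0.0044×13 + 0.0036×15)/(1 + 0.014×9.6 + 0.0044×22 + 0.0036×14) = 0.1818 J/s.
Profitability of aphids: 14/64 = 0.2188 J/s.
Since 0.2188 > R, including aphids increases the long-run rate.

Yes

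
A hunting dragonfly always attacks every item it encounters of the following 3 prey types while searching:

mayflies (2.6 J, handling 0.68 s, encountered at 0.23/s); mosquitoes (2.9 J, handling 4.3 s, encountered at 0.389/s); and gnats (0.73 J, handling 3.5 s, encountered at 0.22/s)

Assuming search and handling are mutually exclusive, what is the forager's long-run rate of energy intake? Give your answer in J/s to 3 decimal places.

0.524 J/s

R = (0.23×2.6 + 0.389×2.9 + 0.22×0.73) / (1 + 0.23×0.68 + 0.389×4.3 + 0.22×3.5) = 1.887/3.599 = 0.5242 J/s.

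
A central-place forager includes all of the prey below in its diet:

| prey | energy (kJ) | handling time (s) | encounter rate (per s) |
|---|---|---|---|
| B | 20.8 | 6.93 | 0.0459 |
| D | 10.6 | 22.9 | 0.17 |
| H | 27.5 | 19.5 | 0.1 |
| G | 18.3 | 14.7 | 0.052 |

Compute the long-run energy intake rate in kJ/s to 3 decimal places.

Energy encountered per unit search time: 0.0459×20.8 + 0.17×10.6 + 0.1×27.5 + 0.052×18.3 = 6.458 kJ/s.
Handling time per unit search time: 0.0459×6.93 + 0.17×22.9 + 0.1×19.5 + 0.052×14.7 = 6.925.
Rate = 6.458/(1 + 6.925) = 0.8149 kJ/s.

0.815 kJ/s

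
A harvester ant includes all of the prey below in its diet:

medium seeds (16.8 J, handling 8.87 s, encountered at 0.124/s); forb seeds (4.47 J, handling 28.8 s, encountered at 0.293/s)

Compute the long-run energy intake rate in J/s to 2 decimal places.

R = Σλ_iE_i / (1 + Σλ_ih_i)
Numerator: 0.124×16.8 + 0.293×4.47 = 3.393
Denominator: 1 + 0.124×8.87 + 0.293×28.8 = 10.54
R = 3.393/10.54 = 0.322 J/s

0.32 J/s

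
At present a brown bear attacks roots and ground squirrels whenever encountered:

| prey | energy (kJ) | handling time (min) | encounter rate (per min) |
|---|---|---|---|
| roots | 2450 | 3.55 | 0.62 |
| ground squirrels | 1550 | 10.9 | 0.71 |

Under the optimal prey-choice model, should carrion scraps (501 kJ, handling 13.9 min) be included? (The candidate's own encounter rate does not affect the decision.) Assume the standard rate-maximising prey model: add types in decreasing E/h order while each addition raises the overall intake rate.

No

Current rate: (0.62×2450 + 0.71×1550)/(1 + 0.62×3.55 + 0.71×10.9) = 239.4 kJ/min.
Profitability of carrion scraps: 501/13.9 = 36.04 kJ/min.
36.04 < 239.4, so adding carrion scraps would lower the average — exclude it.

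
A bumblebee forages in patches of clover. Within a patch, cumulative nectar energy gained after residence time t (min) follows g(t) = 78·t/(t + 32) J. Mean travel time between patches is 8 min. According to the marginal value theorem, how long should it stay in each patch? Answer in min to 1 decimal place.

Maximise g(t)/(T+t): set derivative to zero → g'(t)(T+t) = g(t).
g'(t) = 78·32/(t + 32)². Setting 78·32/(t+32)² = 78t/[(t+32)(8+t)] gives 32(8+t) = t(t+32), so t² = 32×8 = 256.
t* = √256 = 16 min.

16.0 min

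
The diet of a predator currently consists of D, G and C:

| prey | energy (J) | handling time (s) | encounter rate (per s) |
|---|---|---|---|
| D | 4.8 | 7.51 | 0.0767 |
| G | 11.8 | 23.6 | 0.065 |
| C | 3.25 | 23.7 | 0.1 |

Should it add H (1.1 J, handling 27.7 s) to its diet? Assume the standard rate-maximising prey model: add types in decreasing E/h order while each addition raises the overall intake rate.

Intake rate on the current diet: R = (0.0767×4.8 + 0.065×11.8 + 0.1×3.25) / (1 + 0.0767×7.51 + 0.065×23.6 + 0.1×23.7) = 1.46/5.48 = 0.2665 J/s.
H: E/h = 1.1/27.7 = 0.03971 J/s.
Since 0.03971 < R, time spent handling H is better spent searching.

No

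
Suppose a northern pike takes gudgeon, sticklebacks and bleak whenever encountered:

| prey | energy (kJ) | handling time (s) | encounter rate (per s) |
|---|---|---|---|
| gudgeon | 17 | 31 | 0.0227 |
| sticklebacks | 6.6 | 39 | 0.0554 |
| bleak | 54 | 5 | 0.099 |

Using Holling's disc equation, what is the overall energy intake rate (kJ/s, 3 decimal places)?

1.399 kJ/s

Energy encountered per unit search time: 0.0227×17 + 0.0554×6.6 + 0.099×54 = 6.098 kJ/s.
Handling time per unit search time: 0.0227×31 + 0.0554×39 + 0.099×5 = 3.359.
Rate = 6.098/(1 + 3.359) = 1.399 kJ/s.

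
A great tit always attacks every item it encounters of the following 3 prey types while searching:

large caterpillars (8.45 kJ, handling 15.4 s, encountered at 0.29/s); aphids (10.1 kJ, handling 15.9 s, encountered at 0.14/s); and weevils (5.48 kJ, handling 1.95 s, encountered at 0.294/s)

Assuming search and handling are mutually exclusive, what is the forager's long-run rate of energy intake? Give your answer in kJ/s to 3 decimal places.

R = Σλ_iE_i / (1 + Σλ_ih_i)
Numerator: 0.29×8.45 + 0.14×10.1 + 0.294×5.48 = 5.476
Denominator: 1 + 0.29×15.4 + 0.14×15.9 + 0.294×1.95 = 8.265
R = 5.476/8.265 = 0.6625 kJ/s

0.662 kJ/s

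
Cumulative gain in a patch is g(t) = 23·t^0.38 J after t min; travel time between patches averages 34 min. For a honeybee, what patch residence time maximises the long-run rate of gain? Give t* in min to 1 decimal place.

By the marginal value theorem, leave when the instantaneous gain rate g'(t) equals the habitat-wide average g(t)/(T + t).
g'(t) = 0.38·23·t^-0.62. Setting 0.38·23·t^-0.62 = 23·t^0.38/(34+t) gives 0.38(34+t) = t, so 0.62·t = 0.38×34.
t* = 0.38×34/0.62 = 20.84 min.

20.8 min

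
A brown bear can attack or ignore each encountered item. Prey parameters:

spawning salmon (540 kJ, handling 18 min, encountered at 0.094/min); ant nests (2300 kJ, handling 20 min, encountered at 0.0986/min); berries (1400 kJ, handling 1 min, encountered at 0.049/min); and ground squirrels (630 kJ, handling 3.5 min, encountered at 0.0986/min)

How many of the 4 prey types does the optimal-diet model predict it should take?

Profitabilities (E/h, kJ/min): berries 1.4e+03, ground squirrels 180, ant nests 115, spawning salmon 30. Add prey in this order while the next type's profitability exceeds the intake rate on those already taken.
Rate on top 1: 65.4. ground squirrels: 180 > 65.4 → include.
Rate on top 2: 93.77. ant nests: 115 > 93.77 → include.
Rate on top 3: 106.2. spawning salmon: 30 < 106.2 → exclude; stop.
Optimal diet: berries, ground squirrels, ant nests — 3 of 4 types.

3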